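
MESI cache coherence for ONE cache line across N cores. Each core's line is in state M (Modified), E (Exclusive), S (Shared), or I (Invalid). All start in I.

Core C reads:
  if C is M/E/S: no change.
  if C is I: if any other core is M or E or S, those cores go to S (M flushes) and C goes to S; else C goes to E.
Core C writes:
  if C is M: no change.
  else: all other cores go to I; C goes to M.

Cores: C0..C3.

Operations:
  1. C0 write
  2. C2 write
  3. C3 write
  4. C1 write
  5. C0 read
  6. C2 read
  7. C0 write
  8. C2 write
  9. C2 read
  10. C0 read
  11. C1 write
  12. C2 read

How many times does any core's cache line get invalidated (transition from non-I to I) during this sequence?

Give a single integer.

Op 1: C0 write [C0 write: invalidate none -> C0=M] -> [M,I,I,I] (invalidations this op: 0; running total: 0)
Op 2: C2 write [C2 write: invalidate ['C0=M'] -> C2=M] -> [I,I,M,I] (invalidations this op: 1; running total: 1)
Op 3: C3 write [C3 write: invalidate ['C2=M'] -> C3=M] -> [I,I,I,M] (invalidations this op: 1; running total: 2)
Op 4: C1 write [C1 write: invalidate ['C3=M'] -> C1=M] -> [I,M,I,I] (invalidations this op: 1; running total: 3)
Op 5: C0 read [C0 read from I: others=['C1=M'] -> C0=S, others downsized to S] -> [S,S,I,I] (invalidations this op: 0; running total: 3)
Op 6: C2 read [C2 read from I: others=['C0=S', 'C1=S'] -> C2=S, others downsized to S] -> [S,S,S,I] (invalidations this op: 0; running total: 3)
Op 7: C0 write [C0 write: invalidate ['C1=S', 'C2=S'] -> C0=M] -> [M,I,I,I] (invalidations this op: 2; running total: 5)
Op 8: C2 write [C2 write: invalidate ['C0=M'] -> C2=M] -> [I,I,M,I] (invalidations this op: 1; running total: 6)
Op 9: C2 read [C2 read: already in M, no change] -> [I,I,M,I] (invalidations this op: 0; running total: 6)
Op 10: C0 read [C0 read from I: others=['C2=M'] -> C0=S, others downsized to S] -> [S,I,S,I] (invalidations this op: 0; running total: 6)
Op 11: C1 write [C1 write: invalidate ['C0=S', 'C2=S'] -> C1=M] -> [I,M,I,I] (invalidations this op: 2; running total: 8)
Op 12: C2 read [C2 read from I: others=['C1=M'] -> C2=S, others downsized to S] -> [I,S,S,I] (invalidations this op: 0; running total: 8)

Answer: 8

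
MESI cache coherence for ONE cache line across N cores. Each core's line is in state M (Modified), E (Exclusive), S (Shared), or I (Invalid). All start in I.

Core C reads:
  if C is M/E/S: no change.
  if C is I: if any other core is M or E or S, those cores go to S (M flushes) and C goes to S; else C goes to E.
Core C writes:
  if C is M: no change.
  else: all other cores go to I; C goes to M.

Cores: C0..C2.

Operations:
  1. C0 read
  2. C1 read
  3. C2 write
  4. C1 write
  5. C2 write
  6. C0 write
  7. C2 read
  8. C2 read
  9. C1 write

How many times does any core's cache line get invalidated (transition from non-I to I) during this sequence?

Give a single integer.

Op 1: C0 read [C0 read from I: no other sharers -> C0=E (exclusive)] -> [E,I,I] (invalidations this op: 0; running total: 0)
Op 2: C1 read [C1 read from I: others=['C0=E'] -> C1=S, others downsized to S] -> [S,S,I] (invalidations this op: 0; running total: 0)
Op 3: C2 write [C2 write: invalidate ['C0=S', 'C1=S'] -> C2=M] -> [I,I,M] (invalidations this op: 2; running total: 2)
Op 4: C1 write [C1 write: invalidate ['C2=M'] -> C1=M] -> [I,M,I] (invalidations this op: 1; running total: 3)
Op 5: C2 write [C2 write: invalidate ['C1=M'] -> C2=M] -> [I,I,M] (invalidations this op: 1; running total: 4)
Op 6: C0 write [C0 write: invalidate ['C2=M'] -> C0=M] -> [M,I,I] (invalidations this op: 1; running total: 5)
Op 7: C2 read [C2 read from I: others=['C0=M'] -> C2=S, others downsized to S] -> [S,I,S] (invalidations this op: 0; running total: 5)
Op 8: C2 read [C2 read: already in S, no change] -> [S,I,S] (invalidations this op: 0; running total: 5)
Op 9: C1 write [C1 write: invalidate ['C0=S', 'C2=S'] -> C1=M] -> [I,M,I] (invalidations this op: 2; running total: 7)

Answer: 7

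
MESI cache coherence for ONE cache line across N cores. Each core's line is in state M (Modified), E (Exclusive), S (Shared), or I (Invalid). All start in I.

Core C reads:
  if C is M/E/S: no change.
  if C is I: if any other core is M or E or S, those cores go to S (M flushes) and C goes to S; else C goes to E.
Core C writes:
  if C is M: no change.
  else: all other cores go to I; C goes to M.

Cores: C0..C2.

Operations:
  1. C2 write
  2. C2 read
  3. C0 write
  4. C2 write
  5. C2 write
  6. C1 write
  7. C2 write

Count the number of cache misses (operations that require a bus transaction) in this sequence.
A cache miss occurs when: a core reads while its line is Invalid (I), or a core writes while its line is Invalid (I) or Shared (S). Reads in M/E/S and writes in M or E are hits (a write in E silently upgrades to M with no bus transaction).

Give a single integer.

Answer: 5

Derivation:
Op 1: C2 write [C2 write: invalidate none -> C2=M] -> [I,I,M] [MISS #1: write from I]
Op 2: C2 read [C2 read: already in M, no change] -> [I,I,M] [hit: read from M]
Op 3: C0 write [C0 write: invalidate ['C2=M'] -> C0=M] -> [M,I,I] [MISS #2: write from I]
Op 4: C2 write [C2 write: invalidate ['C0=M'] -> C2=M] -> [I,I,M] [MISS #3: write from I]
Op 5: C2 write [C2 write: already M (modified), no change] -> [I,I,M] [hit: write from M]
Op 6: C1 write [C1 write: invalidate ['C2=M'] -> C1=M] -> [I,M,I] [MISS #4: write from I]
Op 7: C2 write [C2 write: invalidate ['C1=M'] -> C2=M] -> [I,I,M] [MISS #5: write from I]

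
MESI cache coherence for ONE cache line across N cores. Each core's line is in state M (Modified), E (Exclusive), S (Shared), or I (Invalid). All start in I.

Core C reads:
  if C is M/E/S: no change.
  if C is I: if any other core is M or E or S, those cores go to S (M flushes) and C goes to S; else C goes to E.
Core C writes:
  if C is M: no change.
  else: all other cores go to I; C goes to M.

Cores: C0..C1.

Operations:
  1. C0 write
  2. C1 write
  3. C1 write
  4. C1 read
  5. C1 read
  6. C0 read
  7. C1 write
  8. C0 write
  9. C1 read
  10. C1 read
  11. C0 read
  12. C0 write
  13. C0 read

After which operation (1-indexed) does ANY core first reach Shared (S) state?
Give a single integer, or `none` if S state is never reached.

Answer: 6

Derivation:
Op 1: C0 write [C0 write: invalidate none -> C0=M] -> [M,I]
Op 2: C1 write [C1 write: invalidate ['C0=M'] -> C1=M] -> [I,M]
Op 3: C1 write [C1 write: already M (modified), no change] -> [I,M]
Op 4: C1 read [C1 read: already in M, no change] -> [I,M]
Op 5: C1 read [C1 read: already in M, no change] -> [I,M]
Op 6: C0 read [C0 read from I: others=['C1=M'] -> C0=S, others downsized to S] -> [S,S]
  -> First S state at op 6; remaining ops need not be traced.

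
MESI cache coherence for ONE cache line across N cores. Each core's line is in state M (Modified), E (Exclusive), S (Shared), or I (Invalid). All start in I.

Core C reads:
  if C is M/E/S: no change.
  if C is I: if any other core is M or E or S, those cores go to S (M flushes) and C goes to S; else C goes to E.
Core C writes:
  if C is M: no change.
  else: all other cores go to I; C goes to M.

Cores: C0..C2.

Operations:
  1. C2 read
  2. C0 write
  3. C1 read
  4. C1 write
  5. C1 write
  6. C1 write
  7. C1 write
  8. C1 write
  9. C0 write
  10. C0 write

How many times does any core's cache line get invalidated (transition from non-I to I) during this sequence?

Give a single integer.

Answer: 3

Derivation:
Op 1: C2 read [C2 read from I: no other sharers -> C2=E (exclusive)] -> [I,I,E] (invalidations this op: 0; running total: 0)
Op 2: C0 write [C0 write: invalidate ['C2=E'] -> C0=M] -> [M,I,I] (invalidations this op: 1; running total: 1)
Op 3: C1 read [C1 read from I: others=['C0=M'] -> C1=S, others downsized to S] -> [S,S,I] (invalidations this op: 0; running total: 1)
Op 4: C1 write [C1 write: invalidate ['C0=S'] -> C1=M] -> [I,M,I] (invalidations this op: 1; running total: 2)
Op 5: C1 write [C1 write: already M (modified), no change] -> [I,M,I] (invalidations this op: 0; running total: 2)
Op 6: C1 write [C1 write: already M (modified), no change] -> [I,M,I] (invalidations this op: 0; running total: 2)
Op 7: C1 write [C1 write: already M (modified), no change] -> [I,M,I] (invalidations this op: 0; running total: 2)
Op 8: C1 write [C1 write: already M (modified), no change] -> [I,M,I] (invalidations this op: 0; running total: 2)
Op 9: C0 write [C0 write: invalidate ['C1=M'] -> C0=M] -> [M,I,I] (invalidations this op: 1; running total: 3)
Op 10: C0 write [C0 write: already M (modified), no change] -> [M,I,I] (invalidations this op: 0; running total: 3)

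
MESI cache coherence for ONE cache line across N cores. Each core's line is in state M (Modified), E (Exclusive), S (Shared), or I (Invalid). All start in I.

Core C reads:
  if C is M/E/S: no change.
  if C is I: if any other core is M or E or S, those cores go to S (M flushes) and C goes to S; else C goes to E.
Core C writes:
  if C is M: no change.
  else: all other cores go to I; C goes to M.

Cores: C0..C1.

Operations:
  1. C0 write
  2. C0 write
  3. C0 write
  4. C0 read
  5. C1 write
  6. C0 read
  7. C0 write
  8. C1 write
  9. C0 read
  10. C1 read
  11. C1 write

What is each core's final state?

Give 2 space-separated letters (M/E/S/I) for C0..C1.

Answer: I M

Derivation:
Op 1: C0 write [C0 write: invalidate none -> C0=M] -> [M,I]
Op 2: C0 write [C0 write: already M (modified), no change] -> [M,I]
Op 3: C0 write [C0 write: already M (modified), no change] -> [M,I]
Op 4: C0 read [C0 read: already in M, no change] -> [M,I]
Op 5: C1 write [C1 write: invalidate ['C0=M'] -> C1=M] -> [I,M]
Op 6: C0 read [C0 read from I: others=['C1=M'] -> C0=S, others downsized to S] -> [S,S]
Op 7: C0 write [C0 write: invalidate ['C1=S'] -> C0=M] -> [M,I]
Op 8: C1 write [C1 write: invalidate ['C0=M'] -> C1=M] -> [I,M]
Op 9: C0 read [C0 read from I: others=['C1=M'] -> C0=S, others downsized to S] -> [S,S]
Op 10: C1 read [C1 read: already in S, no change] -> [S,S]
Op 11: C1 write [C1 write: invalidate ['C0=S'] -> C1=M] -> [I,M]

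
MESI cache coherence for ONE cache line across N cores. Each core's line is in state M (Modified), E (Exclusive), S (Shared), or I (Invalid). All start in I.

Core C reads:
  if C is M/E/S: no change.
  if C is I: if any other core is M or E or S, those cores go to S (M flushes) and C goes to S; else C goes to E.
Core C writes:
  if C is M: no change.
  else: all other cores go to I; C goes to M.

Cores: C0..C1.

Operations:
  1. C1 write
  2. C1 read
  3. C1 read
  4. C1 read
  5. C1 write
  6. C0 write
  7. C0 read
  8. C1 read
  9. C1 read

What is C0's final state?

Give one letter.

Answer: S

Derivation:
Op 1: C1 write [C1 write: invalidate none -> C1=M] -> [I,M]
Op 2: C1 read [C1 read: already in M, no change] -> [I,M]
Op 3: C1 read [C1 read: already in M, no change] -> [I,M]
Op 4: C1 read [C1 read: already in M, no change] -> [I,M]
Op 5: C1 write [C1 write: already M (modified), no change] -> [I,M]
Op 6: C0 write [C0 write: invalidate ['C1=M'] -> C0=M] -> [M,I]
Op 7: C0 read [C0 read: already in M, no change] -> [M,I]
Op 8: C1 read [C1 read from I: others=['C0=M'] -> C1=S, others downsized to S] -> [S,S]
Op 9: C1 read [C1 read: already in S, no change] -> [S,S]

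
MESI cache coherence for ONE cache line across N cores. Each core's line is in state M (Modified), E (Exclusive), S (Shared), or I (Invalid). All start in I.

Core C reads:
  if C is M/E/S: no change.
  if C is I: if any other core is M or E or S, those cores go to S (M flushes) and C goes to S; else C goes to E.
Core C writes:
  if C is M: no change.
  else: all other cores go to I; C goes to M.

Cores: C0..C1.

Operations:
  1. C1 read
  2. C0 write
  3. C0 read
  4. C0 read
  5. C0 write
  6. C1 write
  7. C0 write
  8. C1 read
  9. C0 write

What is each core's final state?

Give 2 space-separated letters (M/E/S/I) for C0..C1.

Answer: M I

Derivation:
Op 1: C1 read [C1 read from I: no other sharers -> C1=E (exclusive)] -> [I,E]
Op 2: C0 write [C0 write: invalidate ['C1=E'] -> C0=M] -> [M,I]
Op 3: C0 read [C0 read: already in M, no change] -> [M,I]
Op 4: C0 read [C0 read: already in M, no change] -> [M,I]
Op 5: C0 write [C0 write: already M (modified), no change] -> [M,I]
Op 6: C1 write [C1 write: invalidate ['C0=M'] -> C1=M] -> [I,M]
Op 7: C0 write [C0 write: invalidate ['C1=M'] -> C0=M] -> [M,I]
Op 8: C1 read [C1 read from I: others=['C0=M'] -> C1=S, others downsized to S] -> [S,S]
Op 9: C0 write [C0 write: invalidate ['C1=S'] -> C0=M] -> [M,I]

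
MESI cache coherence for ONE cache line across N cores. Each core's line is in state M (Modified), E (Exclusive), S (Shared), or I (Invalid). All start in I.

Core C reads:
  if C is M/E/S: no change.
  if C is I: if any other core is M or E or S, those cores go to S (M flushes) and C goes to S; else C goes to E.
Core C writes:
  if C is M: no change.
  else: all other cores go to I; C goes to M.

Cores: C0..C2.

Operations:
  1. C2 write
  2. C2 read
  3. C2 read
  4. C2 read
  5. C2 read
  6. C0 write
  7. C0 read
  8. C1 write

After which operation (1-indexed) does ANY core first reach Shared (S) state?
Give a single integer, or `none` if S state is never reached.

Op 1: C2 write [C2 write: invalidate none -> C2=M] -> [I,I,M]
Op 2: C2 read [C2 read: already in M, no change] -> [I,I,M]
Op 3: C2 read [C2 read: already in M, no change] -> [I,I,M]
Op 4: C2 read [C2 read: already in M, no change] -> [I,I,M]
Op 5: C2 read [C2 read: already in M, no change] -> [I,I,M]
Op 6: C0 write [C0 write: invalidate ['C2=M'] -> C0=M] -> [M,I,I]
Op 7: C0 read [C0 read: already in M, no change] -> [M,I,I]
Op 8: C1 write [C1 write: invalidate ['C0=M'] -> C1=M] -> [I,M,I]
S state never reached in this sequence.

Answer: none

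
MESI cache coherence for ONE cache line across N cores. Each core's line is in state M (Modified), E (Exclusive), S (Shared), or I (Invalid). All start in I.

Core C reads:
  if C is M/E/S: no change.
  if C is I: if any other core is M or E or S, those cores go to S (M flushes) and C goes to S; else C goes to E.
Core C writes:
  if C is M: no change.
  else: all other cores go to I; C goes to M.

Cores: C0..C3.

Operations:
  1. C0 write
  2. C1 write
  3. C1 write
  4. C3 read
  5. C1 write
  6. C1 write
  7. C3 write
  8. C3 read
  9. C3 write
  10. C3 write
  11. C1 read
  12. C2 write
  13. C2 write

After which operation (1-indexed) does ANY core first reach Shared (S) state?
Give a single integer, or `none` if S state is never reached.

Answer: 4

Derivation:
Op 1: C0 write [C0 write: invalidate none -> C0=M] -> [M,I,I,I]
Op 2: C1 write [C1 write: invalidate ['C0=M'] -> C1=M] -> [I,M,I,I]
Op 3: C1 write [C1 write: already M (modified), no change] -> [I,M,I,I]
Op 4: C3 read [C3 read from I: others=['C1=M'] -> C3=S, others downsized to S] -> [I,S,I,S]
  -> First S state at op 4; remaining ops need not be traced.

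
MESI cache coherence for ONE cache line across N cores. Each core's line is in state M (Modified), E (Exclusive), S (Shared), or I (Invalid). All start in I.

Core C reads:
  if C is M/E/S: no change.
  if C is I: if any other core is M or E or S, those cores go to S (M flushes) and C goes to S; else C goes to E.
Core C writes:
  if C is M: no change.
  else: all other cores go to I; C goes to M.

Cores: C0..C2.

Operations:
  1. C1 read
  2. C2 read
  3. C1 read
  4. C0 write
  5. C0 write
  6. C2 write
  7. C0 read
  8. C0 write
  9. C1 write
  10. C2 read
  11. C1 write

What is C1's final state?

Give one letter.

Op 1: C1 read [C1 read from I: no other sharers -> C1=E (exclusive)] -> [I,E,I]
Op 2: C2 read [C2 read from I: others=['C1=E'] -> C2=S, others downsized to S] -> [I,S,S]
Op 3: C1 read [C1 read: already in S, no change] -> [I,S,S]
Op 4: C0 write [C0 write: invalidate ['C1=S', 'C2=S'] -> C0=M] -> [M,I,I]
Op 5: C0 write [C0 write: already M (modified), no change] -> [M,I,I]
Op 6: C2 write [C2 write: invalidate ['C0=M'] -> C2=M] -> [I,I,M]
Op 7: C0 read [C0 read from I: others=['C2=M'] -> C0=S, others downsized to S] -> [S,I,S]
Op 8: C0 write [C0 write: invalidate ['C2=S'] -> C0=M] -> [M,I,I]
Op 9: C1 write [C1 write: invalidate ['C0=M'] -> C1=M] -> [I,M,I]
Op 10: C2 read [C2 read from I: others=['C1=M'] -> C2=S, others downsized to S] -> [I,S,S]
Op 11: C1 write [C1 write: invalidate ['C2=S'] -> C1=M] -> [I,M,I]

Answer: M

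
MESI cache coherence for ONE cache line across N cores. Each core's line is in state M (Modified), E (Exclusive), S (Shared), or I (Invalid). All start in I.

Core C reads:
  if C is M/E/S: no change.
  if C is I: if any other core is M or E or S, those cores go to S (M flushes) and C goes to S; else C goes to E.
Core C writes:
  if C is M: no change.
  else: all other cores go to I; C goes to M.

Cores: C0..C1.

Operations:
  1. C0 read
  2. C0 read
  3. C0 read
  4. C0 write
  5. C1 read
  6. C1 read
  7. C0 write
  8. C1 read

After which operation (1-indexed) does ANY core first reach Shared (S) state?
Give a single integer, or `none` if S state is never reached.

Answer: 5

Derivation:
Op 1: C0 read [C0 read from I: no other sharers -> C0=E (exclusive)] -> [E,I]
Op 2: C0 read [C0 read: already in E, no change] -> [E,I]
Op 3: C0 read [C0 read: already in E, no change] -> [E,I]
Op 4: C0 write [C0 write: invalidate none -> C0=M] -> [M,I]
Op 5: C1 read [C1 read from I: others=['C0=M'] -> C1=S, others downsized to S] -> [S,S]
  -> First S state at op 5; remaining ops need not be traced.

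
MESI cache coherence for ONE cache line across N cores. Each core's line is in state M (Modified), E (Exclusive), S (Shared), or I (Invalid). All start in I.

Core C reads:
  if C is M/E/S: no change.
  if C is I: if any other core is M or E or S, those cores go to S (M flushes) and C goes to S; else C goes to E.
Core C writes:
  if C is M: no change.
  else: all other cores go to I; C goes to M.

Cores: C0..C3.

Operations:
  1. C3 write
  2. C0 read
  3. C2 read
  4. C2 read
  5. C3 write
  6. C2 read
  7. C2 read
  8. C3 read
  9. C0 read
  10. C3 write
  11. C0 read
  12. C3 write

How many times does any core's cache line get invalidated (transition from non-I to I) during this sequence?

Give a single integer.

Answer: 5

Derivation:
Op 1: C3 write [C3 write: invalidate none -> C3=M] -> [I,I,I,M] (invalidations this op: 0; running total: 0)
Op 2: C0 read [C0 read from I: others=['C3=M'] -> C0=S, others downsized to S] -> [S,I,I,S] (invalidations this op: 0; running total: 0)
Op 3: C2 read [C2 read from I: others=['C0=S', 'C3=S'] -> C2=S, others downsized to S] -> [S,I,S,S] (invalidations this op: 0; running total: 0)
Op 4: C2 read [C2 read: already in S, no change] -> [S,I,S,S] (invalidations this op: 0; running total: 0)
Op 5: C3 write [C3 write: invalidate ['C0=S', 'C2=S'] -> C3=M] -> [I,I,I,M] (invalidations this op: 2; running total: 2)
Op 6: C2 read [C2 read from I: others=['C3=M'] -> C2=S, others downsized to S] -> [I,I,S,S] (invalidations this op: 0; running total: 2)
Op 7: C2 read [C2 read: already in S, no change] -> [I,I,S,S] (invalidations this op: 0; running total: 2)
Op 8: C3 read [C3 read: already in S, no change] -> [I,I,S,S] (invalidations this op: 0; running total: 2)
Op 9: C0 read [C0 read from I: others=['C2=S', 'C3=S'] -> C0=S, others downsized to S] -> [S,I,S,S] (invalidations this op: 0; running total: 2)
Op 10: C3 write [C3 write: invalidate ['C0=S', 'C2=S'] -> C3=M] -> [I,I,I,M] (invalidations this op: 2; running total: 4)
Op 11: C0 read [C0 read from I: others=['C3=M'] -> C0=S, others downsized to S] -> [S,I,I,S] (invalidations this op: 0; running total: 4)
Op 12: C3 write [C3 write: invalidate ['C0=S'] -> C3=M] -> [I,I,I,M] (invalidations this op: 1; running total: 5)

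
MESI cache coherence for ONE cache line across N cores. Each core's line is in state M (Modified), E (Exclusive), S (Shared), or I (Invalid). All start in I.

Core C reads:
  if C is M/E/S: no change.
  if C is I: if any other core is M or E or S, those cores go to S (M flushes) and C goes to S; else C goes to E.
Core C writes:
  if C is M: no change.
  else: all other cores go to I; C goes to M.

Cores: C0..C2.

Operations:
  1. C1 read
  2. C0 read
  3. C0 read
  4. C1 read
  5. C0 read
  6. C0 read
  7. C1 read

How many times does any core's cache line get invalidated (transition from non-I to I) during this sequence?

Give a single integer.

Op 1: C1 read [C1 read from I: no other sharers -> C1=E (exclusive)] -> [I,E,I] (invalidations this op: 0; running total: 0)
Op 2: C0 read [C0 read from I: others=['C1=E'] -> C0=S, others downsized to S] -> [S,S,I] (invalidations this op: 0; running total: 0)
Op 3: C0 read [C0 read: already in S, no change] -> [S,S,I] (invalidations this op: 0; running total: 0)
Op 4: C1 read [C1 read: already in S, no change] -> [S,S,I] (invalidations this op: 0; running total: 0)
Op 5: C0 read [C0 read: already in S, no change] -> [S,S,I] (invalidations this op: 0; running total: 0)
Op 6: C0 read [C0 read: already in S, no change] -> [S,S,I] (invalidations this op: 0; running total: 0)
Op 7: C1 read [C1 read: already in S, no change] -> [S,S,I] (invalidations this op: 0; running total: 0)

Answer: 0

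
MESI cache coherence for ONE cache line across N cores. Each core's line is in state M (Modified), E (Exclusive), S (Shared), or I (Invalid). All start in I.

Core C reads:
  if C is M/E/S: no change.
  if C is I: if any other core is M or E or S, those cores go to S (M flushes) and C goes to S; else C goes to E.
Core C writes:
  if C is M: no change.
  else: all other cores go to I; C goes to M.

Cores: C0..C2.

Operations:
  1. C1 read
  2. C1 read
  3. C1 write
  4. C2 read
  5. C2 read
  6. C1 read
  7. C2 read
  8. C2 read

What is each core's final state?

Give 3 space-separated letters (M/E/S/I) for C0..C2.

Op 1: C1 read [C1 read from I: no other sharers -> C1=E (exclusive)] -> [I,E,I]
Op 2: C1 read [C1 read: already in E, no change] -> [I,E,I]
Op 3: C1 write [C1 write: invalidate none -> C1=M] -> [I,M,I]
Op 4: C2 read [C2 read from I: others=['C1=M'] -> C2=S, others downsized to S] -> [I,S,S]
Op 5: C2 read [C2 read: already in S, no change] -> [I,S,S]
Op 6: C1 read [C1 read: already in S, no change] -> [I,S,S]
Op 7: C2 read [C2 read: already in S, no change] -> [I,S,S]
Op 8: C2 read [C2 read: already in S, no change] -> [I,S,S]

Answer: I S S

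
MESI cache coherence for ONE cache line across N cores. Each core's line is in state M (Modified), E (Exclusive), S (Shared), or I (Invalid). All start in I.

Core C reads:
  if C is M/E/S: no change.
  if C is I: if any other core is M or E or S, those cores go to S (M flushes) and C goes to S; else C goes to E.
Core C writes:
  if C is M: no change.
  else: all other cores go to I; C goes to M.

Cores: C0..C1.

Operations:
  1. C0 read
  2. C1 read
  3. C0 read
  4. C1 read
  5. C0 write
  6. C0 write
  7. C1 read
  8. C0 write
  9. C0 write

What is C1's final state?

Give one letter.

Op 1: C0 read [C0 read from I: no other sharers -> C0=E (exclusive)] -> [E,I]
Op 2: C1 read [C1 read from I: others=['C0=E'] -> C1=S, others downsized to S] -> [S,S]
Op 3: C0 read [C0 read: already in S, no change] -> [S,S]
Op 4: C1 read [C1 read: already in S, no change] -> [S,S]
Op 5: C0 write [C0 write: invalidate ['C1=S'] -> C0=M] -> [M,I]
Op 6: C0 write [C0 write: already M (modified), no change] -> [M,I]
Op 7: C1 read [C1 read from I: others=['C0=M'] -> C1=S, others downsized to S] -> [S,S]
Op 8: C0 write [C0 write: invalidate ['C1=S'] -> C0=M] -> [M,I]
Op 9: C0 write [C0 write: already M (modified), no change] -> [M,I]

Answer: I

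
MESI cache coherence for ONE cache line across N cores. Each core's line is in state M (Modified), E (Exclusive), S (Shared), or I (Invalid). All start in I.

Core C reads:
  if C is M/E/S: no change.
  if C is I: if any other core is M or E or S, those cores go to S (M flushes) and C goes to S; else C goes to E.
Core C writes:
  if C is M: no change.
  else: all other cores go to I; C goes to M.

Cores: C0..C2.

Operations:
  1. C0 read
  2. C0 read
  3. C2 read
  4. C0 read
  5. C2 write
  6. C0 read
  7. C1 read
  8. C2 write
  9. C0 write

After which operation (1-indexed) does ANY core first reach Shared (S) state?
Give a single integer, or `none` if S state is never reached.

Op 1: C0 read [C0 read from I: no other sharers -> C0=E (exclusive)] -> [E,I,I]
Op 2: C0 read [C0 read: already in E, no change] -> [E,I,I]
Op 3: C2 read [C2 read from I: others=['C0=E'] -> C2=S, others downsized to S] -> [S,I,S]
  -> First S state at op 3; remaining ops need not be traced.

Answer: 3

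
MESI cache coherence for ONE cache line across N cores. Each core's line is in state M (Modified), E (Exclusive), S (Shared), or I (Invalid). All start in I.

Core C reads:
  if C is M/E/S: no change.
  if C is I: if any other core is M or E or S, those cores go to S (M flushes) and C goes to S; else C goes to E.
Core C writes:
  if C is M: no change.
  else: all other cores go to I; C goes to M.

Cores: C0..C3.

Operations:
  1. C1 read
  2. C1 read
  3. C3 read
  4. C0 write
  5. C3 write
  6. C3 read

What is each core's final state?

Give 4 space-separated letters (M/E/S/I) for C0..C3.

Answer: I I I M

Derivation:
Op 1: C1 read [C1 read from I: no other sharers -> C1=E (exclusive)] -> [I,E,I,I]
Op 2: C1 read [C1 read: already in E, no change] -> [I,E,I,I]
Op 3: C3 read [C3 read from I: others=['C1=E'] -> C3=S, others downsized to S] -> [I,S,I,S]
Op 4: C0 write [C0 write: invalidate ['C1=S', 'C3=S'] -> C0=M] -> [M,I,I,I]
Op 5: C3 write [C3 write: invalidate ['C0=M'] -> C3=M] -> [I,I,I,M]
Op 6: C3 read [C3 read: already in M, no change] -> [I,I,I,M]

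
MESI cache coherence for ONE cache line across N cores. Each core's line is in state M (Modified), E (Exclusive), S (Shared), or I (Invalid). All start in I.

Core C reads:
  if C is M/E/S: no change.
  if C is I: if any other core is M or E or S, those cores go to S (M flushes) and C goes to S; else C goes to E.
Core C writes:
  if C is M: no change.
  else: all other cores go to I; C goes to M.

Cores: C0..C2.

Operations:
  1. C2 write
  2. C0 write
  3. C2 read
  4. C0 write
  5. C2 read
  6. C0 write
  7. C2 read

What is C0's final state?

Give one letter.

Op 1: C2 write [C2 write: invalidate none -> C2=M] -> [I,I,M]
Op 2: C0 write [C0 write: invalidate ['C2=M'] -> C0=M] -> [M,I,I]
Op 3: C2 read [C2 read from I: others=['C0=M'] -> C2=S, others downsized to S] -> [S,I,S]
Op 4: C0 write [C0 write: invalidate ['C2=S'] -> C0=M] -> [M,I,I]
Op 5: C2 read [C2 read from I: others=['C0=M'] -> C2=S, others downsized to S] -> [S,I,S]
Op 6: C0 write [C0 write: invalidate ['C2=S'] -> C0=M] -> [M,I,I]
Op 7: C2 read [C2 read from I: others=['C0=M'] -> C2=S, others downsized to S] -> [S,I,S]

Answer: S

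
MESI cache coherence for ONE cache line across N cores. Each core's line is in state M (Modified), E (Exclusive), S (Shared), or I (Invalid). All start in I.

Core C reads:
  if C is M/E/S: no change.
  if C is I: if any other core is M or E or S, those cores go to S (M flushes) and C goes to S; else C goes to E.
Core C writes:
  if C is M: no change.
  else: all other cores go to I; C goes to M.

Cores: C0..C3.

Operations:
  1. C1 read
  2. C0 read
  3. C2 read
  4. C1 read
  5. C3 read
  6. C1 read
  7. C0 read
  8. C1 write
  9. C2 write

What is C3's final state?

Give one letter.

Answer: I

Derivation:
Op 1: C1 read [C1 read from I: no other sharers -> C1=E (exclusive)] -> [I,E,I,I]
Op 2: C0 read [C0 read from I: others=['C1=E'] -> C0=S, others downsized to S] -> [S,S,I,I]
Op 3: C2 read [C2 read from I: others=['C0=S', 'C1=S'] -> C2=S, others downsized to S] -> [S,S,S,I]
Op 4: C1 read [C1 read: already in S, no change] -> [S,S,S,I]
Op 5: C3 read [C3 read from I: others=['C0=S', 'C1=S', 'C2=S'] -> C3=S, others downsized to S] -> [S,S,S,S]
Op 6: C1 read [C1 read: already in S, no change] -> [S,S,S,S]
Op 7: C0 read [C0 read: already in S, no change] -> [S,S,S,S]
Op 8: C1 write [C1 write: invalidate ['C0=S', 'C2=S', 'C3=S'] -> C1=M] -> [I,M,I,I]
Op 9: C2 write [C2 write: invalidate ['C1=M'] -> C2=M] -> [I,I,M,I]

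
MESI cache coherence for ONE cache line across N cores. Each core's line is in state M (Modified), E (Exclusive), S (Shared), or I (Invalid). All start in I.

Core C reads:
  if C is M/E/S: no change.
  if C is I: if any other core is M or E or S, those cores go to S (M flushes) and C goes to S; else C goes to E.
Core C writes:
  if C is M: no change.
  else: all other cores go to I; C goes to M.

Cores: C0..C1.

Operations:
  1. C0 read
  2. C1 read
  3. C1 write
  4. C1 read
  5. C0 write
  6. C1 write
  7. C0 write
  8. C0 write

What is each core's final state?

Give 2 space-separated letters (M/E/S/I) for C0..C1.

Answer: M I

Derivation:
Op 1: C0 read [C0 read from I: no other sharers -> C0=E (exclusive)] -> [E,I]
Op 2: C1 read [C1 read from I: others=['C0=E'] -> C1=S, others downsized to S] -> [S,S]
Op 3: C1 write [C1 write: invalidate ['C0=S'] -> C1=M] -> [I,M]
Op 4: C1 read [C1 read: already in M, no change] -> [I,M]
Op 5: C0 write [C0 write: invalidate ['C1=M'] -> C0=M] -> [M,I]
Op 6: C1 write [C1 write: invalidate ['C0=M'] -> C1=M] -> [I,M]
Op 7: C0 write [C0 write: invalidate ['C1=M'] -> C0=M] -> [M,I]
Op 8: C0 write [C0 write: already M (modified), no change] -> [M,I]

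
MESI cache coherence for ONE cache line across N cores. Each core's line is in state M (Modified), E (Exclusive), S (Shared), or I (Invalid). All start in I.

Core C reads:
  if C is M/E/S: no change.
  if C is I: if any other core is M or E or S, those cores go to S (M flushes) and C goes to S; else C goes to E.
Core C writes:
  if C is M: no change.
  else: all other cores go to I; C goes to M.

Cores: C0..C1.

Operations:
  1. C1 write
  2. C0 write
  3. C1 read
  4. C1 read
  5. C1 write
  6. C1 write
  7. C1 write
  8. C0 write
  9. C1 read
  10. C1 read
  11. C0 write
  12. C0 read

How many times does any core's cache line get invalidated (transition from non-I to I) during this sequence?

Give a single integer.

Op 1: C1 write [C1 write: invalidate none -> C1=M] -> [I,M] (invalidations this op: 0; running total: 0)
Op 2: C0 write [C0 write: invalidate ['C1=M'] -> C0=M] -> [M,I] (invalidations this op: 1; running total: 1)
Op 3: C1 read [C1 read from I: others=['C0=M'] -> C1=S, others downsized to S] -> [S,S] (invalidations this op: 0; running total: 1)
Op 4: C1 read [C1 read: already in S, no change] -> [S,S] (invalidations this op: 0; running total: 1)
Op 5: C1 write [C1 write: invalidate ['C0=S'] -> C1=M] -> [I,M] (invalidations this op: 1; running total: 2)
Op 6: C1 write [C1 write: already M (modified), no change] -> [I,M] (invalidations this op: 0; running total: 2)
Op 7: C1 write [C1 write: already M (modified), no change] -> [I,M] (invalidations this op: 0; running total: 2)
Op 8: C0 write [C0 write: invalidate ['C1=M'] -> C0=M] -> [M,I] (invalidations this op: 1; running total: 3)
Op 9: C1 read [C1 read from I: others=['C0=M'] -> C1=S, others downsized to S] -> [S,S] (invalidations this op: 0; running total: 3)
Op 10: C1 read [C1 read: already in S, no change] -> [S,S] (invalidations this op: 0; running total: 3)
Op 11: C0 write [C0 write: invalidate ['C1=S'] -> C0=M] -> [M,I] (invalidations this op: 1; running total: 4)
Op 12: C0 read [C0 read: already in M, no change] -> [M,I] (invalidations this op: 0; running total: 4)

Answer: 4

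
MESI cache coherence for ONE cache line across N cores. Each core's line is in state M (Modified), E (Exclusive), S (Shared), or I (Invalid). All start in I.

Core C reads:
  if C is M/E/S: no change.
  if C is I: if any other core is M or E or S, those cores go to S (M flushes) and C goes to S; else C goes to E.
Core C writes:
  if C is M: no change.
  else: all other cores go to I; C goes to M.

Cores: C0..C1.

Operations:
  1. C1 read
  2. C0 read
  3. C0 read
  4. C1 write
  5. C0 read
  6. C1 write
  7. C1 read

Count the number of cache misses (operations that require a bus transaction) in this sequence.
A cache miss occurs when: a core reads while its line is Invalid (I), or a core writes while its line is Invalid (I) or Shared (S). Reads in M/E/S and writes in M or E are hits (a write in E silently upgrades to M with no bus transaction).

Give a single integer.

Op 1: C1 read [C1 read from I: no other sharers -> C1=E (exclusive)] -> [I,E] [MISS #1: read from I]
Op 2: C0 read [C0 read from I: others=['C1=E'] -> C0=S, others downsized to S] -> [S,S] [MISS #2: read from I]
Op 3: C0 read [C0 read: already in S, no change] -> [S,S] [hit: read from S]
Op 4: C1 write [C1 write: invalidate ['C0=S'] -> C1=M] -> [I,M] [MISS #3: write from S]
Op 5: C0 read [C0 read from I: others=['C1=M'] -> C0=S, others downsized to S] -> [S,S] [MISS #4: read from I]
Op 6: C1 write [C1 write: invalidate ['C0=S'] -> C1=M] -> [I,M] [MISS #5: write from S]
Op 7: C1 read [C1 read: already in M, no change] -> [I,M] [hit: read from M]

Answer: 5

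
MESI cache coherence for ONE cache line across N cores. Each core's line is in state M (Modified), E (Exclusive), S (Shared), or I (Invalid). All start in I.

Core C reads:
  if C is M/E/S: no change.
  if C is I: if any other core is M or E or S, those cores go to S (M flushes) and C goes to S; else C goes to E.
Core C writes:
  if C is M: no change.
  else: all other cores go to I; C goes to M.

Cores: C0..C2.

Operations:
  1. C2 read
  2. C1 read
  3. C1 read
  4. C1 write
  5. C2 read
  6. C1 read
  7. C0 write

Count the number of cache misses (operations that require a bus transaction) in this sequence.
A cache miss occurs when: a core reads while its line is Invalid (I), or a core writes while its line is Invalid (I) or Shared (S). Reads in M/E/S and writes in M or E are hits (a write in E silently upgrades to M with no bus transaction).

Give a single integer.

Answer: 5

Derivation:
Op 1: C2 read [C2 read from I: no other sharers -> C2=E (exclusive)] -> [I,I,E] [MISS #1: read from I]
Op 2: C1 read [C1 read from I: others=['C2=E'] -> C1=S, others downsized to S] -> [I,S,S] [MISS #2: read from I]
Op 3: C1 read [C1 read: already in S, no change] -> [I,S,S] [hit: read from S]
Op 4: C1 write [C1 write: invalidate ['C2=S'] -> C1=M] -> [I,M,I] [MISS #3: write from S]
Op 5: C2 read [C2 read from I: others=['C1=M'] -> C2=S, others downsized to S] -> [I,S,S] [MISS #4: read from I]
Op 6: C1 read [C1 read: already in S, no change] -> [I,S,S] [hit: read from S]
Op 7: C0 write [C0 write: invalidate ['C1=S', 'C2=S'] -> C0=M] -> [M,I,I] [MISS #5: write from I]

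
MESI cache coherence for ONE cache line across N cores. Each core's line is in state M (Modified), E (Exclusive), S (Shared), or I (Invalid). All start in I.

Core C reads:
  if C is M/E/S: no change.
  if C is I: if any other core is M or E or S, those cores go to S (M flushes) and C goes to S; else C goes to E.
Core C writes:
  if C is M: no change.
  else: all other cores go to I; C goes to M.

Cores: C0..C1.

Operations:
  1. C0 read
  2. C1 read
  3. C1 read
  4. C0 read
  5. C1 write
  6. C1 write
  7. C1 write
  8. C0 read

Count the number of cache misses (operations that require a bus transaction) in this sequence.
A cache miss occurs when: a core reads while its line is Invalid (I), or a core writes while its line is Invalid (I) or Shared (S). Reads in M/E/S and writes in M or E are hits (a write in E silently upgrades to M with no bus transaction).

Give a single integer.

Op 1: C0 read [C0 read from I: no other sharers -> C0=E (exclusive)] -> [E,I] [MISS #1: read from I]
Op 2: C1 read [C1 read from I: others=['C0=E'] -> C1=S, others downsized to S] -> [S,S] [MISS #2: read from I]
Op 3: C1 read [C1 read: already in S, no change] -> [S,S] [hit: read from S]
Op 4: C0 read [C0 read: already in S, no change] -> [S,S] [hit: read from S]
Op 5: C1 write [C1 write: invalidate ['C0=S'] -> C1=M] -> [I,M] [MISS #3: write from S]
Op 6: C1 write [C1 write: already M (modified), no change] -> [I,M] [hit: write from M]
Op 7: C1 write [C1 write: already M (modified), no change] -> [I,M] [hit: write from M]
Op 8: C0 read [C0 read from I: others=['C1=M'] -> C0=S, others downsized to S] -> [S,S] [MISS #4: read from I]

Answer: 4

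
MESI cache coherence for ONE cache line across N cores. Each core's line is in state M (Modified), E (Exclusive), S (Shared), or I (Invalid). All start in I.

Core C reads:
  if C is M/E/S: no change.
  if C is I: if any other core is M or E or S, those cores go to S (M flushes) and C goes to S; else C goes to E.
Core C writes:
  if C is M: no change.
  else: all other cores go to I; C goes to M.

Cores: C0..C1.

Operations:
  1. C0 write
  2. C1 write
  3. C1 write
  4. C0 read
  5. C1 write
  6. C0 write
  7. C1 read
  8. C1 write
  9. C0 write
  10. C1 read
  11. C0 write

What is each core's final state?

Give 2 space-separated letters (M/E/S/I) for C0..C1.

Answer: M I

Derivation:
Op 1: C0 write [C0 write: invalidate none -> C0=M] -> [M,I]
Op 2: C1 write [C1 write: invalidate ['C0=M'] -> C1=M] -> [I,M]
Op 3: C1 write [C1 write: already M (modified), no change] -> [I,M]
Op 4: C0 read [C0 read from I: others=['C1=M'] -> C0=S, others downsized to S] -> [S,S]
Op 5: C1 write [C1 write: invalidate ['C0=S'] -> C1=M] -> [I,M]
Op 6: C0 write [C0 write: invalidate ['C1=M'] -> C0=M] -> [M,I]
Op 7: C1 read [C1 read from I: others=['C0=M'] -> C1=S, others downsized to S] -> [S,S]
Op 8: C1 write [C1 write: invalidate ['C0=S'] -> C1=M] -> [I,M]
Op 9: C0 write [C0 write: invalidate ['C1=M'] -> C0=M] -> [M,I]
Op 10: C1 read [C1 read from I: others=['C0=M'] -> C1=S, others downsized to S] -> [S,S]
Op 11: C0 write [C0 write: invalidate ['C1=S'] -> C0=M] -> [M,I]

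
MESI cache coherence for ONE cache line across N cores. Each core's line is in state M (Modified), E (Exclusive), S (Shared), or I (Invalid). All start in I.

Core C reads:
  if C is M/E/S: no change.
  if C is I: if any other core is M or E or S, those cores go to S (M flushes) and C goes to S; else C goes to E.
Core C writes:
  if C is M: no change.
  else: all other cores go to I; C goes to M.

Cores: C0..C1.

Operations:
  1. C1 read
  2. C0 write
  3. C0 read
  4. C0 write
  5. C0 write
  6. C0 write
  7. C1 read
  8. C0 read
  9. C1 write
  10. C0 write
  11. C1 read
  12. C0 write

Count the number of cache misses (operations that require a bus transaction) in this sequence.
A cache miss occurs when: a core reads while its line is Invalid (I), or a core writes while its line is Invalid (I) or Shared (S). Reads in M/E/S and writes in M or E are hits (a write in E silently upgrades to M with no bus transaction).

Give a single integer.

Op 1: C1 read [C1 read from I: no other sharers -> C1=E (exclusive)] -> [I,E] [MISS #1: read from I]
Op 2: C0 write [C0 write: invalidate ['C1=E'] -> C0=M] -> [M,I] [MISS #2: write from I]
Op 3: C0 read [C0 read: already in M, no change] -> [M,I] [hit: read from M]
Op 4: C0 write [C0 write: already M (modified), no change] -> [M,I] [hit: write from M]
Op 5: C0 write [C0 write: already M (modified), no change] -> [M,I] [hit: write from M]
Op 6: C0 write [C0 write: already M (modified), no change] -> [M,I] [hit: write from M]
Op 7: C1 read [C1 read from I: others=['C0=M'] -> C1=S, others downsized to S] -> [S,S] [MISS #3: read from I]
Op 8: C0 read [C0 read: already in S, no change] -> [S,S] [hit: read from S]
Op 9: C1 write [C1 write: invalidate ['C0=S'] -> C1=M] -> [I,M] [MISS #4: write from S]
Op 10: C0 write [C0 write: invalidate ['C1=M'] -> C0=M] -> [M,I] [MISS #5: write from I]
Op 11: C1 read [C1 read from I: others=['C0=M'] -> C1=S, others downsized to S] -> [S,S] [MISS #6: read from I]
Op 12: C0 write [C0 write: invalidate ['C1=S'] -> C0=M] -> [M,I] [MISS #7: write from S]

Answer: 7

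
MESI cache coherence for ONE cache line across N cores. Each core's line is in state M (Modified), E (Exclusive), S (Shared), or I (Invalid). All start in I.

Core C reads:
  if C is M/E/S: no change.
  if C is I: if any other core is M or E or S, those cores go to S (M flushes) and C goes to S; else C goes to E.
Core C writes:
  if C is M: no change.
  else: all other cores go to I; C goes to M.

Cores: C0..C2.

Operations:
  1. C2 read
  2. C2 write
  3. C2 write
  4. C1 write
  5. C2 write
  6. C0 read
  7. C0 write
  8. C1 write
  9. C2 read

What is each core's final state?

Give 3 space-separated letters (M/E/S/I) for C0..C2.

Answer: I S S

Derivation:
Op 1: C2 read [C2 read from I: no other sharers -> C2=E (exclusive)] -> [I,I,E]
Op 2: C2 write [C2 write: invalidate none -> C2=M] -> [I,I,M]
Op 3: C2 write [C2 write: already M (modified), no change] -> [I,I,M]
Op 4: C1 write [C1 write: invalidate ['C2=M'] -> C1=M] -> [I,M,I]
Op 5: C2 write [C2 write: invalidate ['C1=M'] -> C2=M] -> [I,I,M]
Op 6: C0 read [C0 read from I: others=['C2=M'] -> C0=S, others downsized to S] -> [S,I,S]
Op 7: C0 write [C0 write: invalidate ['C2=S'] -> C0=M] -> [M,I,I]
Op 8: C1 write [C1 write: invalidate ['C0=M'] -> C1=M] -> [I,M,I]
Op 9: C2 read [C2 read from I: others=['C1=M'] -> C2=S, others downsized to S] -> [I,S,S]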